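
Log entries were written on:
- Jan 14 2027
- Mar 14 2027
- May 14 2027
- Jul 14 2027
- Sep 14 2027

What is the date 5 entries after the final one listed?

The day-of-month is always 14 (59, 61, 61, 62 days between events).
So this recurs on the 14th of every 2 months.
Next: November 2027 → Nov 14 2027.
Next: January 2028 → Jan 14 2028.
Next: March 2028 → Mar 14 2028.
May 2028: May 14 2028.
Next: July 2028 → Jul 14 2028.

Jul 14 2028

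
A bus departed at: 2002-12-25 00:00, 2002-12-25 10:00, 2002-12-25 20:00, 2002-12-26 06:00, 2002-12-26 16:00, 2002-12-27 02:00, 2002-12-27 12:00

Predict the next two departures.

Spacing: 10, 10, 10, 10, 10, 10 h — constant 10 h.
2002-12-27 12:00 + 10 h = 2002-12-27 22:00.
2002-12-27 22:00 + 10 h = 2002-12-28 08:00.

2002-12-27 22:00, 2002-12-28 08:00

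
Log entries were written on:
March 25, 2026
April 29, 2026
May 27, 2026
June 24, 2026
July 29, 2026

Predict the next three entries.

These are Wednesdays with 35, 28, 28, 35-day gaps.
Each is the final Wednesday of its month — April 29, 2026 is past the 28th, so '4th Wednesday' doesn't fit.
August 2026 ends with Wednesday August 26, 2026.
September 2026 ends with Wednesday September 30, 2026.
Last Wednesday of October 2026: October 28, 2026.

August 26, 2026; September 30, 2026; October 28, 2026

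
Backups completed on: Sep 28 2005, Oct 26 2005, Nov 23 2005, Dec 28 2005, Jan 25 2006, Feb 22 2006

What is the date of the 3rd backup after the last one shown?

May 24 2006

All dates are Wednesdays, 28, 28, 35, 28, 28 days apart.
Specifically, the 4th Wednesday of each month.
March 2006 — 4th Wednesday is Mar 22 2006.
April 2006 — 4th Wednesday is Apr 26 2006.
4th Wednesday of May 2006: May 24 2006.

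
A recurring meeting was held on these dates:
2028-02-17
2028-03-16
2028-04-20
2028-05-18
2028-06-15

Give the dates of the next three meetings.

2028-07-20, 2028-08-17, 2028-09-21

These are Thursdays at 28- or 35-day spacing (28, 35, 28, 28).
The pattern: 3rd Thursday of the month.
3rd Thursday of July 2028: 2028-07-20.
3rd Thursday of August 2028: 2028-08-17.
September 2028 — 3rd Thursday is 2028-09-21.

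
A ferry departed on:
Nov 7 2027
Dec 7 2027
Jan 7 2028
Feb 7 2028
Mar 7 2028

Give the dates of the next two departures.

Apr 7 2028, May 7 2028

The day-of-month is always 7 (30, 31, 31, 29 days between events).
So this recurs on the 7th of each month.
April 2028: Apr 7 2028.
May 2028: May 7 2028.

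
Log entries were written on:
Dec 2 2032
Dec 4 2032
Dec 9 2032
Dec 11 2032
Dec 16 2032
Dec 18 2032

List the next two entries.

Gaps: 2, 5, 2, 5, 2 days — not constant, but cyclic with period 2.
The events fall on every Thursday and Saturday.
The following Thursday is Dec 23 2032.
The following Saturday is Dec 25 2032.

Dec 23 2032, Dec 25 2032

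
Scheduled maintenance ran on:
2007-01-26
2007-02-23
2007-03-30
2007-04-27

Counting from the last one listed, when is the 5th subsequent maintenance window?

2007-09-28

These are Fridays with 28, 35, 28-day gaps.
Each is the final Friday of its month — 2007-03-30 is past the 28th, so '4th Friday' doesn't fit.
Last Friday of May 2007: 2007-05-25.
Last Friday of June 2007: 2007-06-29.
Last Friday of July 2007: 2007-07-27.
August 2007 ends with Friday 2007-08-31.
Last Friday of September 2007: 2007-09-28.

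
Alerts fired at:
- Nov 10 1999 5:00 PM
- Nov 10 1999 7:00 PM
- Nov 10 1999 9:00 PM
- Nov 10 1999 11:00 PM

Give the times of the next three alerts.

The interval is a steady 2 hours (2, 2, 2).
Nov 10 1999 11:00 PM + 2 h = Nov 11 1999 1:00 AM.
Nov 11 1999 1:00 AM + 2 h = Nov 11 1999 3:00 AM.
Nov 11 1999 3:00 AM + 2 h = Nov 11 1999 5:00 AM.

Nov 11 1999 1:00 AM, Nov 11 1999 3:00 AM, Nov 11 1999 5:00 AM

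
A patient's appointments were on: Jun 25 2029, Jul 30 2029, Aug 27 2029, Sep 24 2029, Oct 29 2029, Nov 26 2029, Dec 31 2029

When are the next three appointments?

Jan 28 2030, Feb 25 2030, Mar 25 2030

All Mondays; the gaps (35, 28, 28, 35, 28, 35) vary with month length.
This is the last Monday of each month.
January 2030 ends with Monday Jan 28 2030.
February 2030 ends with Monday Feb 25 2030.
March 2030 ends with Monday Mar 25 2030.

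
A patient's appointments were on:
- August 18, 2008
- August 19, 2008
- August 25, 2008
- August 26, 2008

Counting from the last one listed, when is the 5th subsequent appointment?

Gaps: 1, 6, 1 days — not constant, but cyclic with period 2.
The events fall on every Monday and Tuesday.
Next Monday: September 1, 2008.
Next Tuesday: September 2, 2008.
The following Monday is September 8, 2008.
Next Tuesday: September 9, 2008.
The following Monday is September 15, 2008.

September 15, 2008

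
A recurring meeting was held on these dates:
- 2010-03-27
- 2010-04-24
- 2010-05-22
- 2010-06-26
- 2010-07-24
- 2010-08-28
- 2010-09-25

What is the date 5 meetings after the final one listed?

2011-02-26

All dates are Saturdays, 28, 28, 35, 28, 35, 28 days apart.
Specifically, the 4th Saturday of each month.
4th Saturday of October 2010: 2010-10-23.
4th Saturday of November 2010: 2010-11-27.
December 2010 — 4th Saturday is 2010-12-25.
4th Saturday of January 2011: 2011-01-22.
4th Saturday of February 2011: 2011-02-26.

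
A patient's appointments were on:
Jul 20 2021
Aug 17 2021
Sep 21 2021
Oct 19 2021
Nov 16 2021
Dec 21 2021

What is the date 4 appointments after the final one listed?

Apr 19 2022

All dates are Tuesdays, 28, 35, 28, 28, 35 days apart.
Specifically, the 3rd Tuesday of each month.
January 2022 — 3rd Tuesday is Jan 18 2022.
February 2022 — 3rd Tuesday is Feb 15 2022.
3rd Tuesday of March 2022: Mar 15 2022.
April 2022 — 3rd Tuesday is Apr 19 2022.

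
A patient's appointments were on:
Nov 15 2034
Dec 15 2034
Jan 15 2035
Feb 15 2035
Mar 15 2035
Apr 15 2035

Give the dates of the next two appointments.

Each date is the 15th; the gaps (30, 31, 31, 28, 31) track the month lengths.
The rule is the 15th of each month.
May 2035: May 15 2035.
Next: June 2035 → Jun 15 2035.

May 15 2035, Jun 15 2035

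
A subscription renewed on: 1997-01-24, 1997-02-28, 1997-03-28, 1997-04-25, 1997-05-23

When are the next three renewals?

All dates are Fridays, 35, 28, 28, 28 days apart.
Specifically, the 4th Friday of each month.
June 1997 — 4th Friday is 1997-06-27.
July 1997 — 4th Friday is 1997-07-25.
4th Friday of August 1997: 1997-08-22.

1997-06-27, 1997-07-25, 1997-08-22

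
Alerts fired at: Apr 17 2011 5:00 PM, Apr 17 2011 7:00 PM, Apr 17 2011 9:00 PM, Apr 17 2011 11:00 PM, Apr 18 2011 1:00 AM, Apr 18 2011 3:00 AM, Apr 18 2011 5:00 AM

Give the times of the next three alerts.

Spacing: 2, 2, 2, 2, 2, 2 h — constant 2 h.
Apr 18 2011 5:00 AM + 2 h = Apr 18 2011 7:00 AM.
Apr 18 2011 7:00 AM + 2 h = Apr 18 2011 9:00 AM.
Apr 18 2011 9:00 AM + 2 h = Apr 18 2011 11:00 AM.

Apr 18 2011 7:00 AM, Apr 18 2011 9:00 AM, Apr 18 2011 11:00 AM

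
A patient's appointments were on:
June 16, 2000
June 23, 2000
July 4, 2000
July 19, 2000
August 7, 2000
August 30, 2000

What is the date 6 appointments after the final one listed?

April 9, 2001

Intervals are 7, 11, 15, 19, 23 days — an arithmetic progression with common difference 4.
Next gap: 27 days. August 30, 2000 + 27 days = September 26, 2000.
Next gap: 31 days. September 26, 2000 + 31 days = October 27, 2000.
Next gap: 35 days. October 27, 2000 + 35 days = December 1, 2000.
Next gap: 39 days. December 1, 2000 + 39 days = January 9, 2001.
Next gap: 43 days. January 9, 2001 + 43 days = February 21, 2001.
Next gap: 47 days. February 21, 2001 + 47 days = April 9, 2001.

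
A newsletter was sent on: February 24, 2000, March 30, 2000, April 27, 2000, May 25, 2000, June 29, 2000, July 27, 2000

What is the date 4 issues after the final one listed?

Every date is a Thursday; gaps 35, 28, 28, 35, 28 days.
Each is the last Thursday of its month (at least one falls on the 29th or later, ruling out '4th Thursday').
Last Thursday of August 2000: August 31, 2000.
September 2000 ends with Thursday September 28, 2000.
Last Thursday of October 2000: October 26, 2000.
Last Thursday of November 2000: November 30, 2000.

November 30, 2000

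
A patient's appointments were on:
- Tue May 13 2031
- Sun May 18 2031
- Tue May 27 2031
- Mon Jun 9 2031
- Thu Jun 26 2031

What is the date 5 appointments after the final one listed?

The spacing grows by 4 each time: 5, 9, 13, 17 days.
Next gap: 21 days. Thu Jun 26 2031 + 21 days = Thu Jul 17 2031.
Next gap: 25 days. Thu Jul 17 2031 + 25 days = Mon Aug 11 2031.
Next gap: 29 days. Mon Aug 11 2031 + 29 days = Tue Sep 9 2031.
Next gap: 33 days. Tue Sep 9 2031 + 33 days = Sun Oct 12 2031.
Next gap: 37 days. Sun Oct 12 2031 + 37 days = Tue Nov 18 2031.

Tue Nov 18 2031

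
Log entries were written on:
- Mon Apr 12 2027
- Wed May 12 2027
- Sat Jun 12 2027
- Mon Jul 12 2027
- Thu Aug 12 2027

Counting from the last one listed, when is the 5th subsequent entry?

Wed Jan 12 2028

The day-of-month is always 12 (30, 31, 30, 31 days between events).
So this recurs on the 12th of each month.
Next: September 2027 → Sun Sep 12 2027.
October 2027: Tue Oct 12 2027.
November 2027: Fri Nov 12 2027.
Next: December 2027 → Sun Dec 12 2027.
January 2028: Wed Jan 12 2028.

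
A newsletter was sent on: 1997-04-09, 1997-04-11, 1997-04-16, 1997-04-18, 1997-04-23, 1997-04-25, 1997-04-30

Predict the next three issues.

1997-05-02, 1997-05-07, 1997-05-09

Every event lands on a Wednesday or Friday (gaps cycle 2, 5, 2, 5, 2, 5).
So the schedule is: every Wednesday and Friday.
Next Friday: 1997-05-02.
The following Wednesday is 1997-05-07.
Next Friday: 1997-05-09.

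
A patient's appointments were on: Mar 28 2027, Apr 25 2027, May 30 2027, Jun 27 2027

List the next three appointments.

Every date is a Sunday; gaps 28, 35, 28 days.
Each is the last Sunday of its month (at least one falls on the 29th or later, ruling out '4th Sunday').
Last Sunday of July 2027: Jul 25 2027.
August 2027 ends with Sunday Aug 29 2027.
Last Sunday of September 2027: Sep 26 2027.

Jul 25 2027, Aug 29 2027, Sep 26 2027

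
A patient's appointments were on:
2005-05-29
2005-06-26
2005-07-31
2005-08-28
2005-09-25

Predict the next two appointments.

Every date is a Sunday; gaps 28, 35, 28, 28 days.
Each is the last Sunday of its month (at least one falls on the 29th or later, ruling out '4th Sunday').
Last Sunday of October 2005: 2005-10-30.
Last Sunday of November 2005: 2005-11-27.

2005-10-30, 2005-11-27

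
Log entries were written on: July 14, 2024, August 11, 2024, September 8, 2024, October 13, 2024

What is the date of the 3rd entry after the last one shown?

All dates are Sundays, 28, 28, 35 days apart.
Specifically, the 2nd Sunday of each month.
2nd Sunday of November 2024: November 10, 2024.
December 2024 — 2nd Sunday is December 8, 2024.
2nd Sunday of January 2025: January 12, 2025.

January 12, 2025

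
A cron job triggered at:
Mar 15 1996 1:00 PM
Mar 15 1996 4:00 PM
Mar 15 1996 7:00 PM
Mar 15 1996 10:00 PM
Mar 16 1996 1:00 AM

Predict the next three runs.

Spacing: 3, 3, 3, 3 h — constant 3 h.
Mar 16 1996 1:00 AM + 3 h = Mar 16 1996 4:00 AM.
Mar 16 1996 4:00 AM + 3 h = Mar 16 1996 7:00 AM.
Mar 16 1996 7:00 AM + 3 h = Mar 16 1996 10:00 AM.

Mar 16 1996 4:00 AM, Mar 16 1996 7:00 AM, Mar 16 1996 10:00 AM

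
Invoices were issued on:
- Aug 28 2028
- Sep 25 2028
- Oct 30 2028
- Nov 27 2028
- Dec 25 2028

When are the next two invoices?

These are Mondays with 28, 35, 28, 28-day gaps.
Each is the final Monday of its month — Oct 30 2028 is past the 28th, so '4th Monday' doesn't fit.
Last Monday of January 2029: Jan 29 2029.
February 2029 ends with Monday Feb 26 2029.

Jan 29 2029, Feb 26 2029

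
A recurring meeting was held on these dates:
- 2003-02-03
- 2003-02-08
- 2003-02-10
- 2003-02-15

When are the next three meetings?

The gap pattern 5, 2, 5 repeats every 2 events.
These are the Mondays and Saturdays of each week.
Next Monday: 2003-02-17.
Next Saturday: 2003-02-22.
The following Monday is 2003-02-24.

2003-02-17, 2003-02-22, 2003-02-24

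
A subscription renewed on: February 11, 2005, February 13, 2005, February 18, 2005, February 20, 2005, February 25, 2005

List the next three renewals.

February 27, 2005; March 4, 2005; March 6, 2005

Gaps: 2, 5, 2, 5 days — not constant, but cyclic with period 2.
The events fall on every Friday and Sunday.
Next Sunday: February 27, 2005.
Next Friday: March 4, 2005.
The following Sunday is March 6, 2005.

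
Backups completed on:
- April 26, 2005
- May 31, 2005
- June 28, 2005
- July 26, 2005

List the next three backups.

August 30, 2005; September 27, 2005; October 25, 2005

All Tuesdays; the gaps (35, 28, 28) vary with month length.
This is the last Tuesday of each month.
August 2005 ends with Tuesday August 30, 2005.
Last Tuesday of September 2005: September 27, 2005.
Last Tuesday of October 2005: October 25, 2005.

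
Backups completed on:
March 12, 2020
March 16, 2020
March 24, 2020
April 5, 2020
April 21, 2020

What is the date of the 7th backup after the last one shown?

December 1, 2020

Gaps: 4, 8, 12, 16 days — each gap is 4 larger than the previous one.
Next gap: 20 days. April 21, 2020 + 20 days = May 11, 2020.
Next gap: 24 days. May 11, 2020 + 24 days = June 4, 2020.
Next gap: 28 days. June 4, 2020 + 28 days = July 2, 2020.
Next gap: 32 days. July 2, 2020 + 32 days = August 3, 2020.
Next gap: 36 days. August 3, 2020 + 36 days = September 8, 2020.
Next gap: 40 days. September 8, 2020 + 40 days = October 18, 2020.
Next gap: 44 days. October 18, 2020 + 44 days = December 1, 2020.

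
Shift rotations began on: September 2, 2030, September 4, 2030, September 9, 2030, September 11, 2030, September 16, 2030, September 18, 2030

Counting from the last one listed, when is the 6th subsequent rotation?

The gap pattern 2, 5, 2, 5, 2 repeats every 2 events.
These are the Mondays and Wednesdays of each week.
Next Monday: September 23, 2030.
The following Wednesday is September 25, 2030.
The following Monday is September 30, 2030.
Next Wednesday: October 2, 2030.
The following Monday is October 7, 2030.
Next Wednesday: October 9, 2030.

October 9, 2030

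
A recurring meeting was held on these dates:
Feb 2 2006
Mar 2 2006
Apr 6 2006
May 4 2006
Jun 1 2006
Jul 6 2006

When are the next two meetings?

These are Thursdays at 28- or 35-day spacing (28, 35, 28, 28, 35).
The pattern: 1st Thursday of the month.
1st Thursday of August 2006: Aug 3 2006.
1st Thursday of September 2006: Sep 7 2006.

Aug 3 2006, Sep 7 2006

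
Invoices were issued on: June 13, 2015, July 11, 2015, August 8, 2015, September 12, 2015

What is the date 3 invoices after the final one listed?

December 12, 2015

These are Saturdays at 28- or 35-day spacing (28, 28, 35).
The pattern: 2nd Saturday of the month.
October 2015 — 2nd Saturday is October 10, 2015.
November 2015 — 2nd Saturday is November 14, 2015.
December 2015 — 2nd Saturday is December 12, 2015.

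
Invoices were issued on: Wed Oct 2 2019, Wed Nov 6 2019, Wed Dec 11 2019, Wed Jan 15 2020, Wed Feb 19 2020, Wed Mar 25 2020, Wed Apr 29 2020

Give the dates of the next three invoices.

Gaps between consecutive events: 35, 35, 35, 35, 35, 35 days — a constant 35-day interval.
Wed Apr 29 2020 + 35 days = Wed Jun 3 2020.
Wed Jun 3 2020 + 35 days = Wed Jul 8 2020.
Wed Jul 8 2020 + 35 days = Wed Aug 12 2020.

Wed Jun 3 2020, Wed Jul 8 2020, Wed Aug 12 2020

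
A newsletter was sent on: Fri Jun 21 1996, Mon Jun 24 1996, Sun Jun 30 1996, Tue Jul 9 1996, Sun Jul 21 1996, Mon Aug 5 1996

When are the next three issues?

Gaps: 3, 6, 9, 12, 15 days — each gap is 3 larger than the previous one.
Next gap: 18 days. Mon Aug 5 1996 + 18 days = Fri Aug 23 1996.
Next gap: 21 days. Fri Aug 23 1996 + 21 days = Fri Sep 13 1996.
Next gap: 24 days. Fri Sep 13 1996 + 24 days = Mon Oct 7 1996.

Fri Aug 23 1996, Fri Sep 13 1996, Mon Oct 7 1996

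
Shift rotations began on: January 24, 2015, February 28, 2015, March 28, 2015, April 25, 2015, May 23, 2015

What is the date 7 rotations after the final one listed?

December 26, 2015

Gaps: 35, 28, 28, 28 days — a mix of 28 and 35. Every date is a Saturday.
Each is the 4th Saturday of its month.
June 2015 — 4th Saturday is June 27, 2015.
July 2015 — 4th Saturday is July 25, 2015.
August 2015 — 4th Saturday is August 22, 2015.
September 2015 — 4th Saturday is September 26, 2015.
October 2015 — 4th Saturday is October 24, 2015.
4th Saturday of November 2015: November 28, 2015.
December 2015 — 4th Saturday is December 26, 2015.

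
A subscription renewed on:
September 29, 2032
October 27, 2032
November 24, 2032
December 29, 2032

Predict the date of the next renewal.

All Wednesdays; the gaps (28, 28, 35) vary with month length.
This is the last Wednesday of each month.
January 2033 ends with Wednesday January 26, 2033.

January 26, 2033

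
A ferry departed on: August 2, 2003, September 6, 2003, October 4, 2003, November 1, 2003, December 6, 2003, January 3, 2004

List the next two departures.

All dates are Saturdays, 35, 28, 28, 35, 28 days apart.
Specifically, the 1st Saturday of each month.
1st Saturday of February 2004: February 7, 2004.
March 2004 — 1st Saturday is March 6, 2004.

February 7, 2004; March 6, 2004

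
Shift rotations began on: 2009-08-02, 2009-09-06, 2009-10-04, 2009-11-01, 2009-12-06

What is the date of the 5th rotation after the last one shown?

These are Sundays at 28- or 35-day spacing (35, 28, 28, 35).
The pattern: 1st Sunday of the month.
January 2010 — 1st Sunday is 2010-01-03.
February 2010 — 1st Sunday is 2010-02-07.
1st Sunday of March 2010: 2010-03-07.
1st Sunday of April 2010: 2010-04-04.
May 2010 — 1st Sunday is 2010-05-02.

2010-05-02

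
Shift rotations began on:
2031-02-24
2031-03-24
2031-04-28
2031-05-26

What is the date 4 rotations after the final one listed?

2031-09-22

These are Mondays at 28- or 35-day spacing (28, 35, 28).
The pattern: 4th Monday of the month.
4th Monday of June 2031: 2031-06-23.
July 2031 — 4th Monday is 2031-07-28.
4th Monday of August 2031: 2031-08-25.
September 2031 — 4th Monday is 2031-09-22.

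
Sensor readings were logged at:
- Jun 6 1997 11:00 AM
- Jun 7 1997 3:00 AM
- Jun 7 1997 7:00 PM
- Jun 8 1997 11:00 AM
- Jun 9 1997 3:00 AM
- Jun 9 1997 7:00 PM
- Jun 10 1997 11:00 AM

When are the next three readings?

Gaps: 16, 16, 16, 16, 16, 16 hours — each event is 16 hours after the previous one.
Jun 10 1997 11:00 AM + 16 h = Jun 11 1997 3:00 AM.
Jun 11 1997 3:00 AM + 16 h = Jun 11 1997 7:00 PM.
Jun 11 1997 7:00 PM + 16 h = Jun 12 1997 11:00 AM.

Jun 11 1997 3:00 AM, Jun 11 1997 7:00 PM, Jun 12 1997 11:00 AM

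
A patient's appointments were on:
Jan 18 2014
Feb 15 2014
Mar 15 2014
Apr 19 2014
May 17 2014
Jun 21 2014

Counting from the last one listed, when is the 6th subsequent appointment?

Gaps: 28, 28, 35, 28, 35 days — a mix of 28 and 35. Every date is a Saturday.
Each is the 3rd Saturday of its month.
July 2014 — 3rd Saturday is Jul 19 2014.
August 2014 — 3rd Saturday is Aug 16 2014.
3rd Saturday of September 2014: Sep 20 2014.
October 2014 — 3rd Saturday is Oct 18 2014.
3rd Saturday of November 2014: Nov 15 2014.
December 2014 — 3rd Saturday is Dec 20 2014.

Dec 20 2014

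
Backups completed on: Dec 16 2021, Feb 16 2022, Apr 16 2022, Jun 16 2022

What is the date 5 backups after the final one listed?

Each date is the 16th; the gaps (62, 59, 61) track the month lengths.
The rule is the 16th of every 2 months.
August 2022: Aug 16 2022.
October 2022: Oct 16 2022.
Next: December 2022 → Dec 16 2022.
February 2023: Feb 16 2023.
April 2023: Apr 16 2023.

Apr 16 2023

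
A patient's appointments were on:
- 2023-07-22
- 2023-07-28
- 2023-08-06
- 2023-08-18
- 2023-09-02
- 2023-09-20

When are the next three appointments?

The spacing grows by 3 each time: 6, 9, 12, 15, 18 days.
Next gap: 21 days. 2023-09-20 + 21 days = 2023-10-11.
Next gap: 24 days. 2023-10-11 + 24 days = 2023-11-04.
Next gap: 27 days. 2023-11-04 + 27 days = 2023-12-01.

2023-10-11, 2023-11-04, 2023-12-01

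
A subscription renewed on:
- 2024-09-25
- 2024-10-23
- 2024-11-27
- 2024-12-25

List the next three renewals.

These are Wednesdays at 28- or 35-day spacing (28, 35, 28).
The pattern: 4th Wednesday of the month.
4th Wednesday of January 2025: 2025-01-22.
4th Wednesday of February 2025: 2025-02-26.
4th Wednesday of March 2025: 2025-03-26.

2025-01-22, 2025-02-26, 2025-03-26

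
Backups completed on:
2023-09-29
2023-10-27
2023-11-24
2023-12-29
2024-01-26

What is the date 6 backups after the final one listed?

All Fridays; the gaps (28, 28, 35, 28) vary with month length.
This is the last Friday of each month.
February 2024 ends with Friday 2024-02-23.
Last Friday of March 2024: 2024-03-29.
April 2024 ends with Friday 2024-04-26.
Last Friday of May 2024: 2024-05-31.
June 2024 ends with Friday 2024-06-28.
July 2024 ends with Friday 2024-07-26.

2024-07-26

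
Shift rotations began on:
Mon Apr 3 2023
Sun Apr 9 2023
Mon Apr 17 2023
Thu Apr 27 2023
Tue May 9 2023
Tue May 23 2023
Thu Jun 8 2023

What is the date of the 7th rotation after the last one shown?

Gaps: 6, 8, 10, 12, 14, 16 days — each gap is 2 larger than the previous one.
Next gap: 18 days. Thu Jun 8 2023 + 18 days = Mon Jun 26 2023.
Next gap: 20 days. Mon Jun 26 2023 + 20 days = Sun Jul 16 2023.
Next gap: 22 days. Sun Jul 16 2023 + 22 days = Mon Aug 7 2023.
Next gap: 24 days. Mon Aug 7 2023 + 24 days = Thu Aug 31 2023.
Next gap: 26 days. Thu Aug 31 2023 + 26 days = Tue Sep 26 2023.
Next gap: 28 days. Tue Sep 26 2023 + 28 days = Tue Oct 24 2023.
Next gap: 30 days. Tue Oct 24 2023 + 30 days = Thu Nov 23 2023.

Thu Nov 23 2023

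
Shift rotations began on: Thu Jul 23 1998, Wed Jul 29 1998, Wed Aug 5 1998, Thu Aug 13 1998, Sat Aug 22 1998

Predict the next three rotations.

Gaps: 6, 7, 8, 9 days — each gap is 1 larger than the previous one.
Next gap: 10 days. Sat Aug 22 1998 + 10 days = Tue Sep 1 1998.
Next gap: 11 days. Tue Sep 1 1998 + 11 days = Sat Sep 12 1998.
Next gap: 12 days. Sat Sep 12 1998 + 12 days = Thu Sep 24 1998.

Tue Sep 1 1998, Sat Sep 12 1998, Thu Sep 24 1998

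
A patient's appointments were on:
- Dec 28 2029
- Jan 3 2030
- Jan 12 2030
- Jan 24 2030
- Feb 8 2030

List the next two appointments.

Feb 26 2030, Mar 19 2030

Gaps: 6, 9, 12, 15 days — each gap is 3 larger than the previous one.
Next gap: 18 days. Feb 8 2030 + 18 days = Feb 26 2030.
Next gap: 21 days. Feb 26 2030 + 21 days = Mar 19 2030.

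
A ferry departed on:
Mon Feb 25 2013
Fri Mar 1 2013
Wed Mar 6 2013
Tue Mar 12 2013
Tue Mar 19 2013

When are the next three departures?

The spacing grows by 1 each time: 4, 5, 6, 7 days.
Next gap: 8 days. Tue Mar 19 2013 + 8 days = Wed Mar 27 2013.
Next gap: 9 days. Wed Mar 27 2013 + 9 days = Fri Apr 5 2013.
Next gap: 10 days. Fri Apr 5 2013 + 10 days = Mon Apr 15 2013.

Wed Mar 27 2013, Fri Apr 5 2013, Mon Apr 15 2013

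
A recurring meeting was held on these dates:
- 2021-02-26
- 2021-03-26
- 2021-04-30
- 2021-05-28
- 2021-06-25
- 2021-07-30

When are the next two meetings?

Every date is a Friday; gaps 28, 35, 28, 28, 35 days.
Each is the last Friday of its month (at least one falls on the 29th or later, ruling out '4th Friday').
Last Friday of August 2021: 2021-08-27.
September 2021 ends with Friday 2021-09-24.

2021-08-27, 2021-09-24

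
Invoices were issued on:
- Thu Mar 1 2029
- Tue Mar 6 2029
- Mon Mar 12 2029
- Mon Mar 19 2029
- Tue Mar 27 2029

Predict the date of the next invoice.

Thu Apr 5 2029

The spacing grows by 1 each time: 5, 6, 7, 8 days.
Next gap: 9 days. Tue Mar 27 2029 + 9 days = Thu Apr 5 2029.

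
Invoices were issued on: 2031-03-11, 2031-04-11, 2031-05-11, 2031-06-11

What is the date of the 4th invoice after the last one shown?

The day-of-month is always 11 (31, 30, 31 days between events).
So this recurs on the 11th of each month.
Next: July 2031 → 2031-07-11.
August 2031: 2031-08-11.
September 2031: 2031-09-11.
Next: October 2031 → 2031-10-11.

2031-10-11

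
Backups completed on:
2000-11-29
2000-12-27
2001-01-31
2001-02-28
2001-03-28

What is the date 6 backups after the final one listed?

2001-09-26

All Wednesdays; the gaps (28, 35, 28, 28) vary with month length.
This is the last Wednesday of each month.
Last Wednesday of April 2001: 2001-04-25.
Last Wednesday of May 2001: 2001-05-30.
Last Wednesday of June 2001: 2001-06-27.
Last Wednesday of July 2001: 2001-07-25.
Last Wednesday of August 2001: 2001-08-29.
Last Wednesday of September 2001: 2001-09-26.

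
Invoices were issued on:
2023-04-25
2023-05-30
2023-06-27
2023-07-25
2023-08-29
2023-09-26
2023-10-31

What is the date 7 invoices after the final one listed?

All Tuesdays; the gaps (35, 28, 28, 35, 28, 35) vary with month length.
This is the last Tuesday of each month.
November 2023 ends with Tuesday 2023-11-28.
Last Tuesday of December 2023: 2023-12-26.
January 2024 ends with Tuesday 2024-01-30.
Last Tuesday of February 2024: 2024-02-27.
March 2024 ends with Tuesday 2024-03-26.
Last Tuesday of April 2024: 2024-04-30.
May 2024 ends with Tuesday 2024-05-28.

2024-05-28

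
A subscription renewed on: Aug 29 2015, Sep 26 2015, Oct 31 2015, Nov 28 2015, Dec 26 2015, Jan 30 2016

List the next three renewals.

Feb 27 2016, Mar 26 2016, Apr 30 2016

All Saturdays; the gaps (28, 35, 28, 28, 35) vary with month length.
This is the last Saturday of each month.
February 2016 ends with Saturday Feb 27 2016.
Last Saturday of March 2016: Mar 26 2016.
April 2016 ends with Saturday Apr 30 2016.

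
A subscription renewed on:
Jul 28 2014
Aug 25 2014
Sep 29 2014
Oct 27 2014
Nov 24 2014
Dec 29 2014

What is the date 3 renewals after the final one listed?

Mar 30 2015

All Mondays; the gaps (28, 35, 28, 28, 35) vary with month length.
This is the last Monday of each month.
Last Monday of January 2015: Jan 26 2015.
February 2015 ends with Monday Feb 23 2015.
Last Monday of March 2015: Mar 30 2015.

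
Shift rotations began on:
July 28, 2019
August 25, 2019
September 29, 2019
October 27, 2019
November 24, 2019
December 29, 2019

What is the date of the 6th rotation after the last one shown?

These are Sundays with 28, 35, 28, 28, 35-day gaps.
Each is the final Sunday of its month — September 29, 2019 is past the 28th, so '4th Sunday' doesn't fit.
Last Sunday of January 2020: January 26, 2020.
Last Sunday of February 2020: February 23, 2020.
March 2020 ends with Sunday March 29, 2020.
April 2020 ends with Sunday April 26, 2020.
May 2020 ends with Sunday May 31, 2020.
Last Sunday of June 2020: June 28, 2020.

June 28, 2020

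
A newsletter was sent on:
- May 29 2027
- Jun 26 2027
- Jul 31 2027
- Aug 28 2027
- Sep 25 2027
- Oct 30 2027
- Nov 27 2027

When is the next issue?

Every date is a Saturday; gaps 28, 35, 28, 28, 35, 28 days.
Each is the last Saturday of its month (at least one falls on the 29th or later, ruling out '4th Saturday').
Last Saturday of December 2027: Dec 25 2027.

Dec 25 2027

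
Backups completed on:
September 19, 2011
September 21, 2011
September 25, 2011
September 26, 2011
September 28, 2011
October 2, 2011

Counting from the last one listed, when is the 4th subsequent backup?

October 10, 2011

The gap pattern 2, 4, 1, 2, 4 repeats every 3 events.
These are the Mondays, Wednesdays and Sundays of each week.
The following Monday is October 3, 2011.
The following Wednesday is October 5, 2011.
The following Sunday is October 9, 2011.
The following Monday is October 10, 2011.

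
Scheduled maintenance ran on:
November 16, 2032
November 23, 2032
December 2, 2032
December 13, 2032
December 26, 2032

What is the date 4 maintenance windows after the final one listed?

March 8, 2033

Intervals are 7, 9, 11, 13 days — an arithmetic progression with common difference 2.
Next gap: 15 days. December 26, 2032 + 15 days = January 10, 2033.
Next gap: 17 days. January 10, 2033 + 17 days = January 27, 2033.
Next gap: 19 days. January 27, 2033 + 19 days = February 15, 2033.
Next gap: 21 days. February 15, 2033 + 21 days = March 8, 2033.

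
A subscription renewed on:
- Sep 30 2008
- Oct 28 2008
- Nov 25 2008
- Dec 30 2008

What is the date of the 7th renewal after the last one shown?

Every date is a Tuesday; gaps 28, 28, 35 days.
Each is the last Tuesday of its month (at least one falls on the 29th or later, ruling out '4th Tuesday').
Last Tuesday of January 2009: Jan 27 2009.
February 2009 ends with Tuesday Feb 24 2009.
March 2009 ends with Tuesday Mar 31 2009.
April 2009 ends with Tuesday Apr 28 2009.
Last Tuesday of May 2009: May 26 2009.
Last Tuesday of June 2009: Jun 30 2009.
Last Tuesday of July 2009: Jul 28 2009.

Jul 28 2009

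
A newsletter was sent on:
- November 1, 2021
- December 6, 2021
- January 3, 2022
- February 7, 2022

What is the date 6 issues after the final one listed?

August 1, 2022

All dates are Mondays, 35, 28, 35 days apart.
Specifically, the 1st Monday of each month.
March 2022 — 1st Monday is March 7, 2022.
April 2022 — 1st Monday is April 4, 2022.
May 2022 — 1st Monday is May 2, 2022.
June 2022 — 1st Monday is June 6, 2022.
1st Monday of July 2022: July 4, 2022.
August 2022 — 1st Monday is August 1, 2022.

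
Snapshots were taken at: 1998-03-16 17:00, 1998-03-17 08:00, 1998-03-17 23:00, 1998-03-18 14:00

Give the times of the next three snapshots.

1998-03-19 05:00, 1998-03-19 20:00, 1998-03-20 11:00

Gaps: 15, 15, 15 hours — each event is 15 hours after the previous one.
1998-03-18 14:00 + 15 h = 1998-03-19 05:00.
1998-03-19 05:00 + 15 h = 1998-03-19 20:00.
1998-03-19 20:00 + 15 h = 1998-03-20 11:00.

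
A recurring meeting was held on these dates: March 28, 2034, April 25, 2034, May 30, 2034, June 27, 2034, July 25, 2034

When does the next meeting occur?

August 29, 2034

Every date is a Tuesday; gaps 28, 35, 28, 28 days.
Each is the last Tuesday of its month (at least one falls on the 29th or later, ruling out '4th Tuesday').
August 2034 ends with Tuesday August 29, 2034.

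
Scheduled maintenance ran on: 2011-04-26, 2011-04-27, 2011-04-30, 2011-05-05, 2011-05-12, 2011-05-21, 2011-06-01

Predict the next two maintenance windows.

Gaps: 1, 3, 5, 7, 9, 11 days — each gap is 2 larger than the previous one.
Next gap: 13 days. 2011-06-01 + 13 days = 2011-06-14.
Next gap: 15 days. 2011-06-14 + 15 days = 2011-06-29.

2011-06-14, 2011-06-29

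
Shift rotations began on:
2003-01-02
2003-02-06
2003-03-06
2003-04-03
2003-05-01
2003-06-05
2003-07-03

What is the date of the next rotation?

Gaps: 35, 28, 28, 28, 35, 28 days — a mix of 28 and 35. Every date is a Thursday.
Each is the 1st Thursday of its month.
August 2003 — 1st Thursday is 2003-08-07.

2003-08-07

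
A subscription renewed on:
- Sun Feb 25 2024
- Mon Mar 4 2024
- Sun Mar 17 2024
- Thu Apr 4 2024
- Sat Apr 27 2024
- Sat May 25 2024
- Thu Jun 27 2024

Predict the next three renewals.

Sun Aug 4 2024, Mon Sep 16 2024, Sun Nov 3 2024

The spacing grows by 5 each time: 8, 13, 18, 23, 28, 33 days.
Next gap: 38 days. Thu Jun 27 2024 + 38 days = Sun Aug 4 2024.
Next gap: 43 days. Sun Aug 4 2024 + 43 days = Mon Sep 16 2024.
Next gap: 48 days. Mon Sep 16 2024 + 48 days = Sun Nov 3 2024.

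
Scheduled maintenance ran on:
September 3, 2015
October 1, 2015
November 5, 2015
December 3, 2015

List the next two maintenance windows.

January 7, 2016; February 4, 2016

All dates are Thursdays, 28, 35, 28 days apart.
Specifically, the 1st Thursday of each month.
January 2016 — 1st Thursday is January 7, 2016.
February 2016 — 1st Thursday is February 4, 2016.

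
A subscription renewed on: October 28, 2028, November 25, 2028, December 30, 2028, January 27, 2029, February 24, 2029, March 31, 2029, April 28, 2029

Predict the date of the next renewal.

May 26, 2029

Every date is a Saturday; gaps 28, 35, 28, 28, 35, 28 days.
Each is the last Saturday of its month (at least one falls on the 29th or later, ruling out '4th Saturday').
Last Saturday of May 2029: May 26, 2029.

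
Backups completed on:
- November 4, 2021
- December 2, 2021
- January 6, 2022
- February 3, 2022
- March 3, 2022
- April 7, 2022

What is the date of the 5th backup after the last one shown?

September 1, 2022

These are Thursdays at 28- or 35-day spacing (28, 35, 28, 28, 35).
The pattern: 1st Thursday of the month.
May 2022 — 1st Thursday is May 5, 2022.
1st Thursday of June 2022: June 2, 2022.
July 2022 — 1st Thursday is July 7, 2022.
1st Thursday of August 2022: August 4, 2022.
1st Thursday of September 2022: September 1, 2022.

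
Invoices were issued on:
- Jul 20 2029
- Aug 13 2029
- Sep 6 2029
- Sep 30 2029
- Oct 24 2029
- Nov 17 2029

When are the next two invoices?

Every event comes 24 days after the last (24, 24, 24, 24, 24).
Nov 17 2029 + 24 days = Dec 11 2029.
Dec 11 2029 + 24 days = Jan 4 2030.

Dec 11 2029, Jan 4 2030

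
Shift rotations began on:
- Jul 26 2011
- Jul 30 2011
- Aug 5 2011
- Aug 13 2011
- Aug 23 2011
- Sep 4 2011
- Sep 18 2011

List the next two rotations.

Oct 4 2011, Oct 22 2011

The spacing grows by 2 each time: 4, 6, 8, 10, 12, 14 days.
Next gap: 16 days. Sep 18 2011 + 16 days = Oct 4 2011.
Next gap: 18 days. Oct 4 2011 + 18 days = Oct 22 2011.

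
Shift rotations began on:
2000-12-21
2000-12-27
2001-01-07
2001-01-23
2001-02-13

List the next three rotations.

2001-03-11, 2001-04-11, 2001-05-17

The spacing grows by 5 each time: 6, 11, 16, 21 days.
Next gap: 26 days. 2001-02-13 + 26 days = 2001-03-11.
Next gap: 31 days. 2001-03-11 + 31 days = 2001-04-11.
Next gap: 36 days. 2001-04-11 + 36 days = 2001-05-17.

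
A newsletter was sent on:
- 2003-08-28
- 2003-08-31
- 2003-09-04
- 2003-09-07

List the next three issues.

Every event lands on a Thursday or Sunday (gaps cycle 3, 4, 3).
So the schedule is: every Thursday and Sunday.
The following Thursday is 2003-09-11.
The following Sunday is 2003-09-14.
Next Thursday: 2003-09-18.

2003-09-11, 2003-09-14, 2003-09-18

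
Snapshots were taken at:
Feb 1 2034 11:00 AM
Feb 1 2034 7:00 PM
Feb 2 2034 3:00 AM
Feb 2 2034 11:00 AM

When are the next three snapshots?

Feb 2 2034 7:00 PM, Feb 3 2034 3:00 AM, Feb 3 2034 11:00 AM

The interval is a steady 8 hours (8, 8, 8).
Feb 2 2034 11:00 AM + 8 h = Feb 2 2034 7:00 PM.
Feb 2 2034 7:00 PM + 8 h = Feb 3 2034 3:00 AM.
Feb 3 2034 3:00 AM + 8 h = Feb 3 2034 11:00 AM.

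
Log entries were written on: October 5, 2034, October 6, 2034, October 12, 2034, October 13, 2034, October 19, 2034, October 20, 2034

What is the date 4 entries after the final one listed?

November 3, 2034

Gaps: 1, 6, 1, 6, 1 days — not constant, but cyclic with period 2.
The events fall on every Thursday and Friday.
The following Thursday is October 26, 2034.
The following Friday is October 27, 2034.
Next Thursday: November 2, 2034.
Next Friday: November 3, 2034.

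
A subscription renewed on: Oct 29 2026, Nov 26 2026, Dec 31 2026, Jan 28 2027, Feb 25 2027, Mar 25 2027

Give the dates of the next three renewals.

Apr 29 2027, May 27 2027, Jun 24 2027

Every date is a Thursday; gaps 28, 35, 28, 28, 28 days.
Each is the last Thursday of its month (at least one falls on the 29th or later, ruling out '4th Thursday').
April 2027 ends with Thursday Apr 29 2027.
May 2027 ends with Thursday May 27 2027.
June 2027 ends with Thursday Jun 24 2027.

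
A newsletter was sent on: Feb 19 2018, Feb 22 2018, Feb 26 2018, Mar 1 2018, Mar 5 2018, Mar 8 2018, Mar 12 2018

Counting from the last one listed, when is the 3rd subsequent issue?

Every event lands on a Monday or Thursday (gaps cycle 3, 4, 3, 4, 3, 4).
So the schedule is: every Monday and Thursday.
The following Thursday is Mar 15 2018.
Next Monday: Mar 19 2018.
Next Thursday: Mar 22 2018.

Mar 22 2018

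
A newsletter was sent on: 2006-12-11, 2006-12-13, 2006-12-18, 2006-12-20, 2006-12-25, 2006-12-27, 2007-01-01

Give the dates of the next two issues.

2007-01-03, 2007-01-08

The gap pattern 2, 5, 2, 5, 2, 5 repeats every 2 events.
These are the Mondays and Wednesdays of each week.
Next Wednesday: 2007-01-03.
The following Monday is 2007-01-08.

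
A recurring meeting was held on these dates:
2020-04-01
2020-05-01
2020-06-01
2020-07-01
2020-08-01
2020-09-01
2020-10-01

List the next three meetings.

Each date is the 1st; the gaps (30, 31, 30, 31, 31, 30) track the month lengths.
The rule is the 1st of each month.
Next: November 2020 → 2020-11-01.
December 2020: 2020-12-01.
Next: January 2021 → 2021-01-01.

2020-11-01, 2020-12-01, 2021-01-01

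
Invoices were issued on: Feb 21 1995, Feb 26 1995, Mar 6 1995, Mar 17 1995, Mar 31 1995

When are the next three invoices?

The spacing grows by 3 each time: 5, 8, 11, 14 days.
Next gap: 17 days. Mar 31 1995 + 17 days = Apr 17 1995.
Next gap: 20 days. Apr 17 1995 + 20 days = May 7 1995.
Next gap: 23 days. May 7 1995 + 23 days = May 30 1995.

Apr 17 1995, May 7 1995, May 30 1995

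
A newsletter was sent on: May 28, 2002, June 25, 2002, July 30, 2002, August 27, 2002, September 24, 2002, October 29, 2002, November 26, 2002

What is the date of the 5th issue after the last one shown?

All Tuesdays; the gaps (28, 35, 28, 28, 35, 28) vary with month length.
This is the last Tuesday of each month.
December 2002 ends with Tuesday December 31, 2002.
January 2003 ends with Tuesday January 28, 2003.
Last Tuesday of February 2003: February 25, 2003.
Last Tuesday of March 2003: March 25, 2003.
April 2003 ends with Tuesday April 29, 2003.

April 29, 2003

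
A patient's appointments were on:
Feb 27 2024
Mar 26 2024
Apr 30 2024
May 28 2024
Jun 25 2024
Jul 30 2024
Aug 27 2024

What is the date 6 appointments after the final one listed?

All Tuesdays; the gaps (28, 35, 28, 28, 35, 28) vary with month length.
This is the last Tuesday of each month.
September 2024 ends with Tuesday Sep 24 2024.
October 2024 ends with Tuesday Oct 29 2024.
Last Tuesday of November 2024: Nov 26 2024.
Last Tuesday of December 2024: Dec 31 2024.
Last Tuesday of January 2025: Jan 28 2025.
February 2025 ends with Tuesday Feb 25 2025.

Feb 25 2025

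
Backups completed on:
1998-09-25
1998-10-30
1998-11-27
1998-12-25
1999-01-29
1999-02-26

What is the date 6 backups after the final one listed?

These are Fridays with 35, 28, 28, 35, 28-day gaps.
Each is the final Friday of its month — 1998-10-30 is past the 28th, so '4th Friday' doesn't fit.
March 1999 ends with Friday 1999-03-26.
April 1999 ends with Friday 1999-04-30.
May 1999 ends with Friday 1999-05-28.
Last Friday of June 1999: 1999-06-25.
Last Friday of July 1999: 1999-07-30.
Last Friday of August 1999: 1999-08-27.

1999-08-27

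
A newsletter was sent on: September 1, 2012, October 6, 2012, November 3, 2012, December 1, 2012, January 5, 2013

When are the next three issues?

February 2, 2013; March 2, 2013; April 6, 2013

All dates are Saturdays, 35, 28, 28, 35 days apart.
Specifically, the 1st Saturday of each month.
February 2013 — 1st Saturday is February 2, 2013.
March 2013 — 1st Saturday is March 2, 2013.
April 2013 — 1st Saturday is April 6, 2013.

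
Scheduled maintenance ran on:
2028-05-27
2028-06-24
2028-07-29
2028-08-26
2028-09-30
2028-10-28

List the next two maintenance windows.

2028-11-25, 2028-12-30

All Saturdays; the gaps (28, 35, 28, 35, 28) vary with month length.
This is the last Saturday of each month.
Last Saturday of November 2028: 2028-11-25.
December 2028 ends with Saturday 2028-12-30.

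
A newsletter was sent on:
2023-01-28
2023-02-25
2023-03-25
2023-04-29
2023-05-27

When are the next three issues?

These are Saturdays with 28, 28, 35, 28-day gaps.
Each is the final Saturday of its month — 2023-04-29 is past the 28th, so '4th Saturday' doesn't fit.
June 2023 ends with Saturday 2023-06-24.
July 2023 ends with Saturday 2023-07-29.
Last Saturday of August 2023: 2023-08-26.

2023-06-24, 2023-07-29, 2023-08-26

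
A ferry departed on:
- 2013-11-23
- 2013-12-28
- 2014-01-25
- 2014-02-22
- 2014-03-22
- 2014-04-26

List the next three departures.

2014-05-24, 2014-06-28, 2014-07-26

These are Saturdays at 28- or 35-day spacing (35, 28, 28, 28, 35).
The pattern: 4th Saturday of the month.
4th Saturday of May 2014: 2014-05-24.
4th Saturday of June 2014: 2014-06-28.
July 2014 — 4th Saturday is 2014-07-26.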